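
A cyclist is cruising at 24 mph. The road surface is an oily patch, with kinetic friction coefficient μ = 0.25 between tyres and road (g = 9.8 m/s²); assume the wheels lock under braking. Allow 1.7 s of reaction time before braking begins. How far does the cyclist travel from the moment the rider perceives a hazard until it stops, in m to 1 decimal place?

24 mph × 0.44704 = 10.7290 m/s.
a = μg = 0.25 × 9.8 = 2.450 m/s².
Reaction distance = v·t_r = 10.7290 × 1.7 = 18.239 m.
Braking distance = v²/(2a) = 10.7290² / (2 × 2.450) = 115.111 / 4.900 = 23.492 m.
Total = 18.239 + 23.492 = 41.731 m.

Total stopping distance ≈ 41.7 m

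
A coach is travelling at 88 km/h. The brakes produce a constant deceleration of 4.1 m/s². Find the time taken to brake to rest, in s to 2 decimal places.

88 km/h ÷ 3.6 = 24.4444 m/s.
Braking time = v/a = 24.4444 / 4.100 = 5.962 s.

Braking time ≈ 5.96 s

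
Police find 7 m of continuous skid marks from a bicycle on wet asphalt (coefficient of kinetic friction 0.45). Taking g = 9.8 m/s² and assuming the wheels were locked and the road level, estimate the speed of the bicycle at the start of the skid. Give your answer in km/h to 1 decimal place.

Deceleration a = μg = 0.45 × 9.8 = 4.410 m/s².
v = √(2a·d) = √(2 × 4.410 × 7) = √61.740 = 7.8575 m/s.
= 7.8575 × 3.6 = 28.287 km/h.

Initial speed ≈ 28.3 km/h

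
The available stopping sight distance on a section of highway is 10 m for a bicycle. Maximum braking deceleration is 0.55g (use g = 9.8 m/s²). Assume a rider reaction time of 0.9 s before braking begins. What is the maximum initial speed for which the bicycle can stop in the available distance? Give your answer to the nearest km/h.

a = 0.55 × 9.8 = 5.390 m/s².
Stopping distance: v·t_r + v²/(2a) = 10 with t_r = 0.9 s and a = 5.390 m/s².
So v² + 9.702 v − 107.80 = 0.
Positive root: v = −a·t_r + √((a·t_r)² + 2a·d) = −4.851 + √(23.532 + 107.80) = 6.6090 m/s.
6.6090 m/s × 3.6 = 23.792 km/h.

Maximum speed ≈ 24 km/h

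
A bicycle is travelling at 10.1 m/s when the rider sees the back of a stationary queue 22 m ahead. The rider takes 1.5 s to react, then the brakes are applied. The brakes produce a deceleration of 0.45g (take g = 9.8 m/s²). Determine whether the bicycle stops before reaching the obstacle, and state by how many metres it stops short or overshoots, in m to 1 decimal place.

a = 0.45 × 9.8 = 4.410 m/s².
Reaction distance = 10.1000 × 1.5 = 15.150 m.
Braking distance = v²/(2a) = 102.010 / 8.820 = 11.566 m.
Total stopping distance = 15.150 + 11.566 = 26.716 m, vs 22 m available — it cannot stop in time and overshoots by 26.716 − 22 = 4.716 m.

No — it overshoots by 4.7 m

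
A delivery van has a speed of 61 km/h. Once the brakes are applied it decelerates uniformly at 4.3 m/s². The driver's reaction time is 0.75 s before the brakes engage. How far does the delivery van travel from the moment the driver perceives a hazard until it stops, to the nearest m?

61 km/h ÷ 3.6 = 16.9444 m/s.
Reaction distance = v·t_r = 16.9444 × 0.75 = 12.708 m.
Braking distance = v²/(2a) = 16.9444² / (2 × 4.300) = 287.113 / 8.600 = 33.385 m.
Total = 12.708 + 33.385 = 46.093 m.

Total stopping distance ≈ 46 m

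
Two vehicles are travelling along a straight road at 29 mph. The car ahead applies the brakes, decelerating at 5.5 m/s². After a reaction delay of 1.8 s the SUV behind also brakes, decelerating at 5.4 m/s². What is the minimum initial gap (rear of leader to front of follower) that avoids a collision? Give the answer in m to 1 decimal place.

29 mph × 0.44704 = 12.9642 m/s.
Leader travels v²/(2a_L) = 168.070 / 11.000 = 15.279 m before stopping.
Follower covers v·t_r = 12.9642 × 1.8 = 23.336 m while reacting, then v²/(2a_F) = 168.070 / 10.800 = 15.562 m while braking, for a total of 23.336 + 15.562 = 38.898 m.
Since a_F ≤ a_L and the follower starts braking later, the follower is never slower than the leader, so the closest approach is when both have stopped.
Minimum gap = 38.898 − 15.279 = 23.619 m.

Minimum gap ≈ 23.6 m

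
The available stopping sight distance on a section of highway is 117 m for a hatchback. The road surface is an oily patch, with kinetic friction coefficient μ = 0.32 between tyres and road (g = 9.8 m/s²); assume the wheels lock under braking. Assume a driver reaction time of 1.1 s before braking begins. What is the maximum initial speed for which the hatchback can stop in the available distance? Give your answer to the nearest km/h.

a = μg = 0.32 × 9.8 = 3.136 m/s².
Stopping distance: v·t_r + v²/(2a) = 117 with t_r = 1.1 s and a = 3.136 m/s².
So v² + 6.899 v − 733.82 = 0.
Positive root: v = −a·t_r + √((a·t_r)² + 2a·d) = −3.450 + √(11.903 + 733.82) = 23.8579 m/s.
23.8579 m/s × 3.6 = 85.888 km/h.

Maximum speed ≈ 86 km/h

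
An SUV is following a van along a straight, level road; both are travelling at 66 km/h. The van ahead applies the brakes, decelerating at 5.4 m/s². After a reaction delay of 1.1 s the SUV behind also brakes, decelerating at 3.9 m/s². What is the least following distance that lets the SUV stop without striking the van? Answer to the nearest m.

66 km/h ÷ 3.6 = 18.3333 m/s.
Leader travels v²/(2a_L) = 336.110 / 10.800 = 31.121 m before stopping.
Follower covers v·t_r = 18.3333 × 1.1 = 20.167 m while reacting, then v²/(2a_F) = 336.110 / 7.800 = 43.091 m while braking, for a total of 20.167 + 43.091 = 63.258 m.
Since a_F ≤ a_L and the follower starts braking later, the follower is never slower than the leader, so the closest approach is when both have stopped.
Minimum gap = 63.258 − 31.121 = 32.137 m.

Minimum gap ≈ 32 m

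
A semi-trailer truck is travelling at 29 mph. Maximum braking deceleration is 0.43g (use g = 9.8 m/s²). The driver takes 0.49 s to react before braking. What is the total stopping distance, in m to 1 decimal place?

29 mph × 0.44704 = 12.9642 m/s.
a = 0.43 × 9.8 = 4.214 m/s².
Reaction distance = v·t_r = 12.9642 × 0.49 = 6.352 m.
Braking distance = v²/(2a) = 12.9642² / (2 × 4.214) = 168.070 / 8.428 = 19.942 m.
Total = 6.352 + 19.942 = 26.294 m.

Total stopping distance ≈ 26.3 m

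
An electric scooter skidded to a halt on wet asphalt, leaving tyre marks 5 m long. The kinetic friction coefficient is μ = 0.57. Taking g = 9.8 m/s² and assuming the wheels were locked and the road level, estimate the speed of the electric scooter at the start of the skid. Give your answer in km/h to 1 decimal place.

Deceleration a = μg = 0.57 × 9.8 = 5.586 m/s².
v = √(2a·d) = √(2 × 5.586 × 5) = √55.860 = 7.4740 m/s.
= 7.4740 × 3.6 = 26.906 km/h.

Initial speed ≈ 26.9 km/h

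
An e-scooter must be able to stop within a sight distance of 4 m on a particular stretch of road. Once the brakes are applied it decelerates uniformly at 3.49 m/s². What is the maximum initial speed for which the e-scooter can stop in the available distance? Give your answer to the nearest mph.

v²/(2a) = d ⇒ v = √(2 × 3.490 × 4) = √27.92 = 5.2839 m/s.
5.2839 m/s ÷ 0.44704 = 11.820 mph.

Maximum speed ≈ 12 mph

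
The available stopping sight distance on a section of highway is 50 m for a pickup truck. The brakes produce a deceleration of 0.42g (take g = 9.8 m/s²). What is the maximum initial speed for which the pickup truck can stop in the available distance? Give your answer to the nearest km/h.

a = 0.42 × 9.8 = 4.116 m/s².
v²/(2a) = d ⇒ v = √(2 × 4.116 × 50) = √411.60 = 20.2879 m/s.
20.2879 m/s × 3.6 = 73.036 km/h.

Maximum speed ≈ 73 km/h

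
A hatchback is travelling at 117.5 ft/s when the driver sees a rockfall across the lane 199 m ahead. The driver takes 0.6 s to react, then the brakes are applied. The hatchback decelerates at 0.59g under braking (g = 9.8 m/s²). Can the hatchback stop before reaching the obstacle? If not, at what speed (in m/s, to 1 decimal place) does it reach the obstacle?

Yes — it stops about 66.6 m short of the obstacle, so it never reaches it

117.5 ft/s × 0.3048 = 35.8140 m/s.
a = 0.59 × 9.8 = 5.782 m/s².
Reaction distance = 35.8140 × 0.6 = 21.488 m.
Braking distance = v²/(2a) = 1282.643 / 11.564 = 110.917 m.
Total stopping distance = 21.488 + 110.917 = 132.405 m, vs 199 m available — it stops with 199 − 132.405 = 66.595 m to spare.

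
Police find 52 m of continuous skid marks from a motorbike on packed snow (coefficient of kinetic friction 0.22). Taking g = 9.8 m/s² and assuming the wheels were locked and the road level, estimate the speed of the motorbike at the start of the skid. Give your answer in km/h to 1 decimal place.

Deceleration a = μg = 0.22 × 9.8 = 2.156 m/s².
v = √(2a·d) = √(2 × 2.156 × 52) = √224.224 = 14.9741 m/s.
= 14.9741 × 3.6 = 53.907 km/h.

Initial speed ≈ 53.9 km/h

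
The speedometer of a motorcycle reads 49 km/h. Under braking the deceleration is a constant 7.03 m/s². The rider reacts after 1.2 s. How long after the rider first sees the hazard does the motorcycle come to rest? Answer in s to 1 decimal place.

49 km/h ÷ 3.6 = 13.6111 m/s.
Braking time = v/a = 13.6111 / 7.030 = 1.936 s.
Total = 1.2 + 1.936 = 3.136 s.

Total time ≈ 3.1 s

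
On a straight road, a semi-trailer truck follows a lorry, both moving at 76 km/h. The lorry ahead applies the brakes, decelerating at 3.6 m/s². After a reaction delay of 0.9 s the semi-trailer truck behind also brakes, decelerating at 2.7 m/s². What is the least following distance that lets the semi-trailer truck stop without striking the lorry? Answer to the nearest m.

Minimum gap ≈ 40 m

76 km/h ÷ 3.6 = 21.1111 m/s.
Leader travels v²/(2a_L) = 445.679 / 7.200 = 61.900 m before stopping.
Follower covers v·t_r = 21.1111 × 0.9 = 19.000 m while reacting, then v²/(2a_F) = 445.679 / 5.400 = 82.533 m while braking, for a total of 19.000 + 82.533 = 101.533 m.
Since a_F ≤ a_L and the follower starts braking later, the follower is never slower than the leader, so the closest approach is when both have stopped.
Minimum gap = 101.533 − 61.900 = 39.633 m.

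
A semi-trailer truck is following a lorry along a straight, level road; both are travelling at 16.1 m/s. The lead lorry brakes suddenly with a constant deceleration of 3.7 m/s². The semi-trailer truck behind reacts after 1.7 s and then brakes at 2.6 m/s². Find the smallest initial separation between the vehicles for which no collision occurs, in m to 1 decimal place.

Minimum gap ≈ 42.2 m

Leader travels v²/(2a_L) = 259.210 / 7.400 = 35.028 m before stopping.
Follower covers v·t_r = 16.1000 × 1.7 = 27.370 m while reacting, then v²/(2a_F) = 259.210 / 5.200 = 49.848 m while braking, for a total of 27.370 + 49.848 = 77.218 m.
Since a_F ≤ a_L and the follower starts braking later, the follower is never slower than the leader, so the closest approach is when both have stopped.
Minimum gap = 77.218 − 35.028 = 42.190 m.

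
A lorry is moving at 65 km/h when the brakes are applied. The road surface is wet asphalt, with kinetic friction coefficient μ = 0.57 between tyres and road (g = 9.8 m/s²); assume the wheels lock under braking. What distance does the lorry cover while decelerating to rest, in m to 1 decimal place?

Braking distance ≈ 29.2 m

65 km/h ÷ 3.6 = 18.0556 m/s.
a = μg = 0.57 × 9.8 = 5.586 m/s².
Braking distance = v²/(2a) = 18.0556² / (2 × 5.586) = 326.005 / 11.172 = 29.181 m.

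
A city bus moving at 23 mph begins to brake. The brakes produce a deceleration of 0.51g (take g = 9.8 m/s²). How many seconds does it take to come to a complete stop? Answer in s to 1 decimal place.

23 mph × 0.44704 = 10.2819 m/s.
a = 0.51 × 9.8 = 4.998 m/s².
Braking time = v/a = 10.2819 / 4.998 = 2.057 s.

Braking time ≈ 2.1 s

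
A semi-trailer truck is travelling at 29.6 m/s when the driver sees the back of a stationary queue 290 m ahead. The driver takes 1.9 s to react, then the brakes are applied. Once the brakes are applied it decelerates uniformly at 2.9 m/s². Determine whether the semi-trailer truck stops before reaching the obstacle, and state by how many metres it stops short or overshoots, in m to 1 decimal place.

Reaction distance = 29.6000 × 1.9 = 56.240 m.
Braking distance = v²/(2a) = 876.160 / 5.800 = 151.062 m.
Total stopping distance = 56.240 + 151.062 = 207.302 m, vs 290 m available — it stops with 290 − 207.302 = 82.698 m to spare.

Yes — it stops 82.7 m short of the obstacle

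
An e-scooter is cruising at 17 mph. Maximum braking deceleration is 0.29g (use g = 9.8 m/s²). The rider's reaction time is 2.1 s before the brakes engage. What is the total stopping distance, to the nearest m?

17 mph × 0.44704 = 7.5997 m/s.
a = 0.29 × 9.8 = 2.842 m/s².
Reaction distance = v·t_r = 7.5997 × 2.1 = 15.959 m.
Braking distance = v²/(2a) = 7.5997² / (2 × 2.842) = 57.755 / 5.684 = 10.161 m.
Total = 15.959 + 10.161 = 26.120 m.

Total stopping distance ≈ 26 m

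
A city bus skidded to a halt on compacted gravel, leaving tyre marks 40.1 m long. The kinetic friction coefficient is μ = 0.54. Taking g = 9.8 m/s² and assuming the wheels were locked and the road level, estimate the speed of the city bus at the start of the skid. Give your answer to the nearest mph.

Initial speed ≈ 46 mph

Deceleration a = μg = 0.54 × 9.8 = 5.292 m/s².
v = √(2a·d) = √(2 × 5.292 × 40.1) = √424.418 = 20.6014 m/s.
= 20.6014 ÷ 0.44704 = 46.084 mph.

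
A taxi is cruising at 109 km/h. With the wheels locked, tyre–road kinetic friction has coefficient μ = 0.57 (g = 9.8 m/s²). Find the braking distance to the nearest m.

109 km/h ÷ 3.6 = 30.2778 m/s.
a = μg = 0.57 × 9.8 = 5.586 m/s².
Braking distance = v²/(2a) = 30.2778² / (2 × 5.586) = 916.745 / 11.172 = 82.057 m.

Braking distance ≈ 82 m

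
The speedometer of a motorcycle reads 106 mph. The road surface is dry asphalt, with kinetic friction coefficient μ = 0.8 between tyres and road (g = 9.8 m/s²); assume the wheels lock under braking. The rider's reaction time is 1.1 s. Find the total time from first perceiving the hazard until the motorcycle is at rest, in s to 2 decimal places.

Total time ≈ 7.14 s

106 mph × 0.44704 = 47.3862 m/s.
a = μg = 0.8 × 9.8 = 7.840 m/s².
Braking time = v/a = 47.3862 / 7.840 = 6.044 s.
Total = 1.1 + 6.044 = 7.144 s.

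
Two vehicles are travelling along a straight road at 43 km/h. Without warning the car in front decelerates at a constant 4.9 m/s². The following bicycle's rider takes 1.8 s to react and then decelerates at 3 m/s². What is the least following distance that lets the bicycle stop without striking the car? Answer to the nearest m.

Minimum gap ≈ 31 m

43 km/h ÷ 3.6 = 11.9444 m/s.
Leader travels v²/(2a_L) = 142.669 / 9.800 = 14.558 m before stopping.
Follower covers v·t_r = 11.9444 × 1.8 = 21.500 m while reacting, then v²/(2a_F) = 142.669 / 6.000 = 23.778 m while braking, for a total of 21.500 + 23.778 = 45.278 m.
Since a_F ≤ a_L and the follower starts braking later, the follower is never slower than the leader, so the closest approach is when both have stopped.
Minimum gap = 45.278 − 14.558 = 30.720 m.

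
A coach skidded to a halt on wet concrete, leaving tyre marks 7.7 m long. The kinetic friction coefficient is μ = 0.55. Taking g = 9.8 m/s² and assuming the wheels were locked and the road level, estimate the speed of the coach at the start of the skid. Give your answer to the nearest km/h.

Deceleration a = μg = 0.55 × 9.8 = 5.390 m/s².
v = √(2a·d) = √(2 × 5.390 × 7.7) = √83.006 = 9.1108 m/s.
= 9.1108 × 3.6 = 32.799 km/h.

Initial speed ≈ 33 km/h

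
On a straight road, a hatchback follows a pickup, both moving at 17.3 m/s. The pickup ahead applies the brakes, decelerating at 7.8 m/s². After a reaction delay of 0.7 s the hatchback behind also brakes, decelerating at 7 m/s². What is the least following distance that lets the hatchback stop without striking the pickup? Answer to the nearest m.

Minimum gap ≈ 14 m

Leader travels v²/(2a_L) = 299.290 / 15.600 = 19.185 m before stopping.
Follower covers v·t_r = 17.3000 × 0.7 = 12.110 m while reacting, then v²/(2a_F) = 299.290 / 14.000 = 21.378 m while braking, for a total of 12.110 + 21.378 = 33.488 m.
Since a_F ≤ a_L and the follower starts braking later, the follower is never slower than the leader, so the closest approach is when both have stopped.
Minimum gap = 33.488 − 19.185 = 14.303 m.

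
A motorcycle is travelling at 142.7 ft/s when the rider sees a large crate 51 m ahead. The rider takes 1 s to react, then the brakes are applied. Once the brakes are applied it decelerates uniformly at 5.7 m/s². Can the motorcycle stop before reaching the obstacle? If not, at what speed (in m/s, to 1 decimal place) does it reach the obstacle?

No — it strikes the obstacle at 42.5 m/s

142.7 ft/s × 0.3048 = 43.4950 m/s.
Reaction distance = 43.4950 × 1 = 43.495 m.
Braking distance needed to stop: v²/(2a) = 1891.815 / 11.400 = 165.949 m, so total needed = 43.495 + 165.949 = 209.444 m > 51 m — it cannot stop.
Distance remaining when braking begins: 51 − 43.495 = 7.505 m.
v² = v₀² − 2a·d = 1891.815 − 2 × 5.700 × 7.505 = 1806.258 m²/s².
v = √1806.258 = 42.500 m/s.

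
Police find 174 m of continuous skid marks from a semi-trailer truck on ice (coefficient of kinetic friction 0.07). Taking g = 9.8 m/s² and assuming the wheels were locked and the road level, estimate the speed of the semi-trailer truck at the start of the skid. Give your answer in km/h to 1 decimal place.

Initial speed ≈ 55.6 km/h

Deceleration a = μg = 0.07 × 9.8 = 0.686 m/s².
v = √(2a·d) = √(2 × 0.686 × 174) = √238.728 = 15.4508 m/s.
= 15.4508 × 3.6 = 55.623 km/h.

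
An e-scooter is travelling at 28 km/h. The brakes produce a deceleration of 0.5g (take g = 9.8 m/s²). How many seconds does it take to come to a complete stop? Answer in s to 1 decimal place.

Braking time ≈ 1.6 s

28 km/h ÷ 3.6 = 7.7778 m/s.
a = 0.5 × 9.8 = 4.900 m/s².
Braking time = v/a = 7.7778 / 4.900 = 1.587 s.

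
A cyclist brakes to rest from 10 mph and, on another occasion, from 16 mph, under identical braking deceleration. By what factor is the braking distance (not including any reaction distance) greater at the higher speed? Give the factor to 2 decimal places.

Braking distance d = v²/(2a), so with a fixed, d ∝ v².
Factor = (16/10)² = 1.6000² = 2.5600.

Factor ≈ 2.56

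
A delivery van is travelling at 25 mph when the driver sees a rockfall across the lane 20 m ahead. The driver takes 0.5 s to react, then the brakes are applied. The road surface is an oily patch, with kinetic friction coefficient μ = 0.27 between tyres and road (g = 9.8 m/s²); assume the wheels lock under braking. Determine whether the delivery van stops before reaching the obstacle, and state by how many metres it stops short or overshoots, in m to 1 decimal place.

No — it overshoots by 9.2 m

25 mph × 0.44704 = 11.1760 m/s.
a = μg = 0.27 × 9.8 = 2.646 m/s².
Reaction distance = 11.1760 × 0.5 = 5.588 m.
Braking distance = v²/(2a) = 124.903 / 5.292 = 23.602 m.
Total stopping distance = 5.588 + 23.602 = 29.190 m, vs 20 m available — it cannot stop in time and overshoots by 29.190 − 20 = 9.190 m.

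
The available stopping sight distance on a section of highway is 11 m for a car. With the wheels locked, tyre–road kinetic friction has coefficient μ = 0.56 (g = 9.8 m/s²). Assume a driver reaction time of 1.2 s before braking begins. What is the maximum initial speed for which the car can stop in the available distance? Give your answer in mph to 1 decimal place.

a = μg = 0.56 × 9.8 = 5.488 m/s².
Stopping distance: v·t_r + v²/(2a) = 11 with t_r = 1.2 s and a = 5.488 m/s².
So v² + 13.171 v − 120.74 = 0.
Positive root: v = −a·t_r + √((a·t_r)² + 2a·d) = −6.586 + √(43.375 + 120.74) = 6.2247 m/s.
6.2247 m/s ÷ 0.44704 = 13.924 mph.

Maximum speed ≈ 13.9 mph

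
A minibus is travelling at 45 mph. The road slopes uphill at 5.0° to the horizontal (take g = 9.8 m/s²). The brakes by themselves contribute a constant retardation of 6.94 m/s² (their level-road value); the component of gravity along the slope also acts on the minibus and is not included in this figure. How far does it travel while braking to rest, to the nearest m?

45 mph × 0.44704 = 20.1168 m/s.
Gravity along the uphill slope adds to the braking deceleration: a_eff = 6.940 + 9.8·sin 5.0° = 6.940 + 0.854 = 7.794 m/s².
Braking distance = v²/(2a) = 20.1168² / (2 × 7.794) = 404.686 / 15.588 = 25.961 m.

Braking distance ≈ 26 m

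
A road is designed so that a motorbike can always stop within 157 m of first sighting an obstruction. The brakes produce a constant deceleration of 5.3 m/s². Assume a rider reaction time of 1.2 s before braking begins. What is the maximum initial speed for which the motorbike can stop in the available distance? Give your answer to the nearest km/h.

Stopping distance: v·t_r + v²/(2a) = 157 with t_r = 1.2 s and a = 5.300 m/s².
So v² + 12.720 v − 1664.20 = 0.
Positive root: v = −a·t_r + √((a·t_r)² + 2a·d) = −6.360 + √(40.450 + 1664.20) = 34.9274 m/s.
34.9274 m/s × 3.6 = 125.739 km/h.

Maximum speed ≈ 126 km/h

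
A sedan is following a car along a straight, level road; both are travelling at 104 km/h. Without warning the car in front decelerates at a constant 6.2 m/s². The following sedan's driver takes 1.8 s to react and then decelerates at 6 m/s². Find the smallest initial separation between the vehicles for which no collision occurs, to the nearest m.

Minimum gap ≈ 54 m

104 km/h ÷ 3.6 = 28.8889 m/s.
Leader travels v²/(2a_L) = 834.569 / 12.400 = 67.304 m before stopping.
Follower covers v·t_r = 28.8889 × 1.8 = 52.000 m while reacting, then v²/(2a_F) = 834.569 / 12.000 = 69.547 m while braking, for a total of 52.000 + 69.547 = 121.547 m.
Since a_F ≤ a_L and the follower starts braking later, the follower is never slower than the leader, so the closest approach is when both have stopped.
Minimum gap = 121.547 − 67.304 = 54.243 m.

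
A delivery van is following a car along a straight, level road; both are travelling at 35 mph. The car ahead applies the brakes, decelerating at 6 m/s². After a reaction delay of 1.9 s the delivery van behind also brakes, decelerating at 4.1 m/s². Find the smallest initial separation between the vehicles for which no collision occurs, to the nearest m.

Minimum gap ≈ 39 m

35 mph × 0.44704 = 15.6464 m/s.
Leader travels v²/(2a_L) = 244.810 / 12.000 = 20.401 m before stopping.
Follower covers v·t_r = 15.6464 × 1.9 = 29.728 m while reacting, then v²/(2a_F) = 244.810 / 8.200 = 29.855 m while braking, for a total of 29.728 + 29.855 = 59.583 m.
Since a_F ≤ a_L and the follower starts braking later, the follower is never slower than the leader, so the closest approach is when both have stopped.
Minimum gap = 59.583 − 20.401 = 39.182 m.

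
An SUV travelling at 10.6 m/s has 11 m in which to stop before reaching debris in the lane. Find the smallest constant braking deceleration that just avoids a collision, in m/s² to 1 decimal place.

Required deceleration ≈ 5.1 m/s²

v² = 2a·d ⇒ a = v²/(2d) = 10.6000² / (2 × 11.000) = 112.360 / 22.000 = 5.1073 m/s².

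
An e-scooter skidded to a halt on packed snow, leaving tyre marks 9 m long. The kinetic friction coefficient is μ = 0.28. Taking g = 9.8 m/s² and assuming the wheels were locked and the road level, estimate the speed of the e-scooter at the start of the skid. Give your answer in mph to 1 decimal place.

Deceleration a = μg = 0.28 × 9.8 = 2.744 m/s².
v = √(2a·d) = √(2 × 2.744 × 9) = √49.392 = 7.0279 m/s.
= 7.0279 ÷ 0.44704 = 15.721 mph.

Initial speed ≈ 15.7 mph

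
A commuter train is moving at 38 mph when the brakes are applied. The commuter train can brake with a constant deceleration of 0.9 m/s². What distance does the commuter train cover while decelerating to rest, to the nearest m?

Braking distance ≈ 160 m

38 mph × 0.44704 = 16.9875 m/s.
Braking distance = v²/(2a) = 16.9875² / (2 × 0.900) = 288.575 / 1.800 = 160.319 m.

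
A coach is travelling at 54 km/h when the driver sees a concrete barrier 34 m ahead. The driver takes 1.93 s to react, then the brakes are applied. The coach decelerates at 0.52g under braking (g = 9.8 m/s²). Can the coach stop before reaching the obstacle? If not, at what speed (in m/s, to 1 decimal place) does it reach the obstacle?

No — it strikes the obstacle at 13.2 m/s

54 km/h ÷ 3.6 = 15.0000 m/s.
a = 0.52 × 9.8 = 5.096 m/s².
Reaction distance = 15.0000 × 1.93 = 28.950 m.
Braking distance needed to stop: v²/(2a) = 225.000 / 10.192 = 22.076 m, so total needed = 28.950 + 22.076 = 51.026 m > 34 m — it cannot stop.
Distance remaining when braking begins: 34 − 28.950 = 5.050 m.
v² = v₀² − 2a·d = 225.000 − 2 × 5.096 × 5.050 = 173.530 m²/s².
v = √173.530 = 13.173 m/s.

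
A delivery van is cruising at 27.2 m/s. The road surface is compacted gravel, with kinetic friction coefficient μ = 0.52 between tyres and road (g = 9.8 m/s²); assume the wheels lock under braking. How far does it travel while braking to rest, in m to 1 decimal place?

a = μg = 0.52 × 9.8 = 5.096 m/s².
Braking distance = v²/(2a) = 27.2000² / (2 × 5.096) = 739.840 / 10.192 = 72.590 m.

Braking distance ≈ 72.6 m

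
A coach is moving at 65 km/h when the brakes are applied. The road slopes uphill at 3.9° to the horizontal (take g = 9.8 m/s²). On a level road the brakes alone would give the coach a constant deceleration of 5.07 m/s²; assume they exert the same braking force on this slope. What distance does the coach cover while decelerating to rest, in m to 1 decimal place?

Braking distance ≈ 28.4 m

65 km/h ÷ 3.6 = 18.0556 m/s.
Gravity along the uphill slope adds to the braking deceleration: a_eff = 5.070 + 9.8·sin 3.9° = 5.070 + 0.667 = 5.737 m/s².
Braking distance = v²/(2a) = 18.0556² / (2 × 5.737) = 326.005 / 11.474 = 28.412 m.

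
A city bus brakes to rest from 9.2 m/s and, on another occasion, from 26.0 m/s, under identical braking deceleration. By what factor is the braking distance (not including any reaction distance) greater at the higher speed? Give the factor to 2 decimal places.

Factor ≈ 7.99

Braking distance d = v²/(2a), so with a fixed, d ∝ v².
Factor = (26.0/9.2)² = 2.8261² = 7.9868.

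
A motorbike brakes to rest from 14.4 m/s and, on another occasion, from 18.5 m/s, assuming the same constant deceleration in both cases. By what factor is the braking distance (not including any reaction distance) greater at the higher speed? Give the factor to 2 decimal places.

Factor ≈ 1.65

Braking distance d = v²/(2a), so with a fixed, d ∝ v².
Factor = (18.5/14.4)² = 1.2847² = 1.6505.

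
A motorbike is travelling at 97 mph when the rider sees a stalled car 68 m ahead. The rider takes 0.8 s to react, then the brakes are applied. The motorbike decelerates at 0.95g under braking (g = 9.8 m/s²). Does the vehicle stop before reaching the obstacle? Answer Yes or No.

97 mph × 0.44704 = 43.3629 m/s.
a = 0.95 × 9.8 = 9.310 m/s².
Reaction distance = 43.3629 × 0.8 = 34.690 m.
Braking distance = v²/(2a) = 1880.341 / 18.620 = 100.985 m.
Total stopping distance = 34.690 + 100.985 = 135.675 m, vs 68 m available — it cannot stop in time and overshoots by 135.675 − 68 = 67.675 m.

No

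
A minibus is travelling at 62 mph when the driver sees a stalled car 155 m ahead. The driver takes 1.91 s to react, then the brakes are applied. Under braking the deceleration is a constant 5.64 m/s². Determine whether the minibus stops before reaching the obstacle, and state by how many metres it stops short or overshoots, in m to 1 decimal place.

Yes — it stops 34.0 m short of the obstacle

62 mph × 0.44704 = 27.7165 m/s.
Reaction distance = 27.7165 × 1.91 = 52.939 m.
Braking distance = v²/(2a) = 768.204 / 11.280 = 68.103 m.
Total stopping distance = 52.939 + 68.103 = 121.042 m, vs 155 m available — it stops with 155 − 121.042 = 33.958 m to spare.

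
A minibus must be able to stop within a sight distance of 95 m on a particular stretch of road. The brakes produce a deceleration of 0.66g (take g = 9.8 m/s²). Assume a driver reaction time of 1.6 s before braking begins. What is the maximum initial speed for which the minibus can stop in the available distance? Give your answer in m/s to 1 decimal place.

a = 0.66 × 9.8 = 6.468 m/s².
Stopping distance: v·t_r + v²/(2a) = 95 with t_r = 1.6 s and a = 6.468 m/s².
So v² + 20.698 v − 1228.92 = 0.
Positive root: v = −a·t_r + √((a·t_r)² + 2a·d) = −10.349 + √(107.102 + 1228.92) = 26.2026 m/s.

Maximum speed ≈ 26.2 m/s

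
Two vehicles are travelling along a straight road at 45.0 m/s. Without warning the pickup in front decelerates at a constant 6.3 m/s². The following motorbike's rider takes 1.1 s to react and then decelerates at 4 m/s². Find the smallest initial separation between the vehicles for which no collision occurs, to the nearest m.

Leader travels v²/(2a_L) = 2025.000 / 12.600 = 160.714 m before stopping.
Follower covers v·t_r = 45.0000 × 1.1 = 49.500 m while reacting, then v²/(2a_F) = 2025.000 / 8.000 = 253.125 m while braking, for a total of 49.500 + 253.125 = 302.625 m.
Since a_F ≤ a_L and the follower starts braking later, the follower is never slower than the leader, so the closest approach is when both have stopped.
Minimum gap = 302.625 − 160.714 = 141.911 m.

Minimum gap ≈ 142 m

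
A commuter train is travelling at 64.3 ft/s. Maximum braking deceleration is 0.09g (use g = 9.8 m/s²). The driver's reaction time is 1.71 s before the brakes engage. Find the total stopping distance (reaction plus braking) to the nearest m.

Total stopping distance ≈ 251 m

64.3 ft/s × 0.3048 = 19.5986 m/s.
a = 0.09 × 9.8 = 0.882 m/s².
Reaction distance = v·t_r = 19.5986 × 1.71 = 33.514 m.
Braking distance = v²/(2a) = 19.5986² / (2 × 0.882) = 384.105 / 1.764 = 217.747 m.
Total = 33.514 + 217.747 = 251.261 m.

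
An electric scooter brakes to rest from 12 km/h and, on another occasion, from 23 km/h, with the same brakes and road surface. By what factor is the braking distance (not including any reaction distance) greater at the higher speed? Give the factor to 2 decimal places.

Braking distance d = v²/(2a), so with a fixed, d ∝ v².
Factor = (23/12)² = 1.9167² = 3.6737.

Factor ≈ 3.67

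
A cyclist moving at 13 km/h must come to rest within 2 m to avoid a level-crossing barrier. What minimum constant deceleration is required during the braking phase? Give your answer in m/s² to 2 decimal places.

13 km/h ÷ 3.6 = 3.6111 m/s.
v² = 2a·d ⇒ a = v²/(2d) = 3.6111² / (2 × 2.000) = 13.040 / 4.000 = 3.2600 m/s².

Required deceleration ≈ 3.26 m/s²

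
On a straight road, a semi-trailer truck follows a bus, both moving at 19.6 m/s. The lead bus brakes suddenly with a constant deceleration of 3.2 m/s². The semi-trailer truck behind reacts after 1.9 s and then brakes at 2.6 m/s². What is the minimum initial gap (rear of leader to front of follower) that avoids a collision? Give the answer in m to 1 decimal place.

Leader travels v²/(2a_L) = 384.160 / 6.400 = 60.025 m before stopping.
Follower covers v·t_r = 19.6000 × 1.9 = 37.240 m while reacting, then v²/(2a_F) = 384.160 / 5.200 = 73.877 m while braking, for a total of 37.240 + 73.877 = 111.117 m.
Since a_F ≤ a_L and the follower starts braking later, the follower is never slower than the leader, so the closest approach is when both have stopped.
Minimum gap = 111.117 − 60.025 = 51.092 m.

Minimum gap ≈ 51.1 m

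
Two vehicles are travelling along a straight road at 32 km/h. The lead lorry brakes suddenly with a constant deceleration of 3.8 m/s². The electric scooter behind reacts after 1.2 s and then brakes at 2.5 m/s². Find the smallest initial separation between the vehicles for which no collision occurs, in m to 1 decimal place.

32 km/h ÷ 3.6 = 8.8889 m/s.
Leader travels v²/(2a_L) = 79.013 / 7.600 = 10.396 m before stopping.
Follower covers v·t_r = 8.8889 × 1.2 = 10.667 m while reacting, then v²/(2a_F) = 79.013 / 5.000 = 15.803 m while braking, for a total of 10.667 + 15.803 = 26.470 m.
Since a_F ≤ a_L and the follower starts braking later, the follower is never slower than the leader, so the closest approach is when both have stopped.
Minimum gap = 26.470 − 10.396 = 16.074 m.

Minimum gap ≈ 16.1 m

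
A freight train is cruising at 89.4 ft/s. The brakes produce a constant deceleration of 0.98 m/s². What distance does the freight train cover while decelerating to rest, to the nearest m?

Braking distance ≈ 379 m

89.4 ft/s × 0.3048 = 27.2491 m/s.
Braking distance = v²/(2a) = 27.2491² / (2 × 0.980) = 742.513 / 1.960 = 378.833 m.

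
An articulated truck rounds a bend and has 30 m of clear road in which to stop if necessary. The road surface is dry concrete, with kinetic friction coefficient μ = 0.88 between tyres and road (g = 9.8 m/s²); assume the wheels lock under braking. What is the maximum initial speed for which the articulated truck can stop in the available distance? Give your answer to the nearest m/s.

Maximum speed ≈ 23 m/s

a = μg = 0.88 × 9.8 = 8.624 m/s².
v²/(2a) = d ⇒ v = √(2 × 8.624 × 30) = √517.44 = 22.7473 m/s.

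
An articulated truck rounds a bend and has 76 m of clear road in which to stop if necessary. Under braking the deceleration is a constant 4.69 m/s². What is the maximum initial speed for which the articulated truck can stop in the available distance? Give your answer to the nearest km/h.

v²/(2a) = d ⇒ v = √(2 × 4.690 × 76) = √712.88 = 26.6998 m/s.
26.6998 m/s × 3.6 = 96.119 km/h.

Maximum speed ≈ 96 km/h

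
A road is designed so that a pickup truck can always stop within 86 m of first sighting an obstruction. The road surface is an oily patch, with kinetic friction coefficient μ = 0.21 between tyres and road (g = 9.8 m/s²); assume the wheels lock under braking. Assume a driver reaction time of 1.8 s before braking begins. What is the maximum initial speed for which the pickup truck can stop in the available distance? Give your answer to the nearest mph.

a = μg = 0.21 × 9.8 = 2.058 m/s².
Stopping distance: v·t_r + v²/(2a) = 86 with t_r = 1.8 s and a = 2.058 m/s².
So v² + 7.409 v − 353.98 = 0.
Positive root: v = −a·t_r + √((a·t_r)² + 2a·d) = −3.704 + √(13.720 + 353.98) = 15.4715 m/s.
15.4715 m/s ÷ 0.44704 = 34.609 mph.

Maximum speed ≈ 35 mph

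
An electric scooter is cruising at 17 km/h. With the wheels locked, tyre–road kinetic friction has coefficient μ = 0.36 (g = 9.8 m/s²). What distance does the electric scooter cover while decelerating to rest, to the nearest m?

17 km/h ÷ 3.6 = 4.7222 m/s.
a = μg = 0.36 × 9.8 = 3.528 m/s².
Braking distance = v²/(2a) = 4.7222² / (2 × 3.528) = 22.299 / 7.056 = 3.160 m.

Braking distance ≈ 3 m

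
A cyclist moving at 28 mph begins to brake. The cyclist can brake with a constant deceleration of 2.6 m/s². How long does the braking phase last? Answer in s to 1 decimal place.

28 mph × 0.44704 = 12.5171 m/s.
Braking time = v/a = 12.5171 / 2.600 = 4.814 s.

Braking time ≈ 4.8 s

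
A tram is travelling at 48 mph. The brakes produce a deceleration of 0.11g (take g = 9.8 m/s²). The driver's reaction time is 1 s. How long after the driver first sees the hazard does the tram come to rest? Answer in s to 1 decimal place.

48 mph × 0.44704 = 21.4579 m/s.
a = 0.11 × 9.8 = 1.078 m/s².
Braking time = v/a = 21.4579 / 1.078 = 19.905 s.
Total = 1 + 19.905 = 20.905 s.

Total time ≈ 20.9 s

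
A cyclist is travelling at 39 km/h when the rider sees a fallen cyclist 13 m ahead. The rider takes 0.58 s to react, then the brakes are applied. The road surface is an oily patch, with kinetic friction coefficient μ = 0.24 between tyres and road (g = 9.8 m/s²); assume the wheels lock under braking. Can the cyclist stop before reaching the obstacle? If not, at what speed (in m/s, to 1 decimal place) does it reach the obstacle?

No — it strikes the obstacle at 9.3 m/s

39 km/h ÷ 3.6 = 10.8333 m/s.
a = μg = 0.24 × 9.8 = 2.352 m/s².
Reaction distance = 10.8333 × 0.58 = 6.283 m.
Braking distance needed to stop: v²/(2a) = 117.360 / 4.704 = 24.949 m, so total needed = 6.283 + 24.949 = 31.232 m > 13 m — it cannot stop.
Distance remaining when braking begins: 13 − 6.283 = 6.717 m.
v² = v₀² − 2a·d = 117.360 − 2 × 2.352 × 6.717 = 85.763 m²/s².
v = √85.763 = 9.261 m/s.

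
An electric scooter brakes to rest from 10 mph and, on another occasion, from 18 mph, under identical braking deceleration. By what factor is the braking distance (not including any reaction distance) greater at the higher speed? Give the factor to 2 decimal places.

Braking distance d = v²/(2a), so with a fixed, d ∝ v².
Factor = (18/10)² = 1.8000² = 3.2400.

Factor ≈ 3.24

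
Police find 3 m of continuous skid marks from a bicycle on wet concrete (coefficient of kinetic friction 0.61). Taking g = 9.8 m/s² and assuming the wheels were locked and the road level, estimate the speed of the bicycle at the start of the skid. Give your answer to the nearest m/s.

Deceleration a = μg = 0.61 × 9.8 = 5.978 m/s².
v = √(2a·d) = √(2 × 5.978 × 3) = √35.868 = 5.9890 m/s.

Initial speed ≈ 6 m/s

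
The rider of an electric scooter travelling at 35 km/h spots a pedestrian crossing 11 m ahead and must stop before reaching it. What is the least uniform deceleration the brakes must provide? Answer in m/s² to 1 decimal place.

Required deceleration ≈ 4.3 m/s²

35 km/h ÷ 3.6 = 9.7222 m/s.
v² = 2a·d ⇒ a = v²/(2d) = 9.7222² / (2 × 11.000) = 94.521 / 22.000 = 4.2964 m/s².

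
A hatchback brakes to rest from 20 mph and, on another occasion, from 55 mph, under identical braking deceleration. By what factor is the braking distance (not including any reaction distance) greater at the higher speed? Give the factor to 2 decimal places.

Braking distance d = v²/(2a), so with a fixed, d ∝ v².
Factor = (55/20)² = 2.7500² = 7.5625.

Factor ≈ 7.56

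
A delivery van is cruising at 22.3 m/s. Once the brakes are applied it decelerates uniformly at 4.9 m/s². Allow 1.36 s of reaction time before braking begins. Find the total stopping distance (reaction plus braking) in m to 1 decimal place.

Total stopping distance ≈ 81.1 m

Reaction distance = v·t_r = 22.3000 × 1.36 = 30.328 m.
Braking distance = v²/(2a) = 22.3000² / (2 × 4.900) = 497.290 / 9.800 = 50.744 m.
Total = 30.328 + 50.744 = 81.072 m.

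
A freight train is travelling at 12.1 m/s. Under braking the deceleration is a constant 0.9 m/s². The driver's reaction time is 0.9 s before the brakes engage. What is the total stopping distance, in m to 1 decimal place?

Reaction distance = v·t_r = 12.1000 × 0.9 = 10.890 m.
Braking distance = v²/(2a) = 12.1000² / (2 × 0.900) = 146.410 / 1.800 = 81.339 m.
Total = 10.890 + 81.339 = 92.229 m.

Total stopping distance ≈ 92.2 m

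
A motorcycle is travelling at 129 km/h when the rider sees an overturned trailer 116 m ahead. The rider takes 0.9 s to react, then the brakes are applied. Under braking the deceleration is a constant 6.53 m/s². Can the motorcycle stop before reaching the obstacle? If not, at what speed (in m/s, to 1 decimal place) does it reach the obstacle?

129 km/h ÷ 3.6 = 35.8333 m/s.
Reaction distance = 35.8333 × 0.9 = 32.250 m.
Braking distance needed to stop: v²/(2a) = 1284.025 / 13.060 = 98.317 m, so total needed = 32.250 + 98.317 = 130.567 m > 116 m — it cannot stop.
Distance remaining when braking begins: 116 − 32.250 = 83.750 m.
v² = v₀² − 2a·d = 1284.025 − 2 × 6.530 × 83.750 = 190.250 m²/s².
v = √190.250 = 13.793 m/s.

No — it strikes the obstacle at 13.8 m/s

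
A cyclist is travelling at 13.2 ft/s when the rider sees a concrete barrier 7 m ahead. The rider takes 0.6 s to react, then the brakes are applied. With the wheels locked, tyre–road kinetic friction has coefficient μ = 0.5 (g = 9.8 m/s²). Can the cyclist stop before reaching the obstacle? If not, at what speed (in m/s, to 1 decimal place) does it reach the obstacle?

Yes — it stops about 2.9 m short of the obstacle, so it never reaches it

13.2 ft/s × 0.3048 = 4.0234 m/s.
a = μg = 0.5 × 9.8 = 4.900 m/s².
Reaction distance = 4.0234 × 0.6 = 2.414 m.
Braking distance = v²/(2a) = 16.188 / 9.800 = 1.652 m.
Total stopping distance = 2.414 + 1.652 = 4.066 m, vs 7 m available — it stops with 7 − 4.066 = 2.934 m to spare.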